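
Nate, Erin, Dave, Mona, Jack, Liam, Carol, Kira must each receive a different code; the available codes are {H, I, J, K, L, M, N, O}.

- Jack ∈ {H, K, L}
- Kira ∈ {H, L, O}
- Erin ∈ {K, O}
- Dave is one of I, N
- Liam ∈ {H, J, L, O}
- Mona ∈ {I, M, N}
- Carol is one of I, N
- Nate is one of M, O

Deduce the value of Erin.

K

The 8 variables draw from only 8 values {H, I, J, K, L, M, N, O}, so each is used; only Liam can be J, hence Liam = J.
Dave and Carol share exactly the 2 values {I, N}; by pigeonhole those values go to them, so strike I, N from Mona.
That leaves Mona = M. So Nate can't be M.
Nate has just one choice, so Nate = O. Remove O from Erin, Kira.
So Erin = K.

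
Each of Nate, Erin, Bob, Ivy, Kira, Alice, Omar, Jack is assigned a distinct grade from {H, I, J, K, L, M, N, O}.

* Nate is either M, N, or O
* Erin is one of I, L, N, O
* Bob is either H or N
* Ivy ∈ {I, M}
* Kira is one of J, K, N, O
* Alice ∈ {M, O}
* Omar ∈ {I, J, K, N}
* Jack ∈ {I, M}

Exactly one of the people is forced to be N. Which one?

Nate

The 8 variables together cover exactly {H, I, J, K, L, M, N, O} — 8 values for 8 variables — and H appears only in Bob's list, so Bob = H.
Among the 7 still-open variables, L fits only Erin (and all 7 values in {I, J, K, L, M, N, O} must be used), so Erin = L.
Ivy and Jack between them cover only {I, M} — a naked pair. Remove those values from Nate, Alice, Omar.
Alice has just one choice, so Alice = O. Remove O from Nate, Kira.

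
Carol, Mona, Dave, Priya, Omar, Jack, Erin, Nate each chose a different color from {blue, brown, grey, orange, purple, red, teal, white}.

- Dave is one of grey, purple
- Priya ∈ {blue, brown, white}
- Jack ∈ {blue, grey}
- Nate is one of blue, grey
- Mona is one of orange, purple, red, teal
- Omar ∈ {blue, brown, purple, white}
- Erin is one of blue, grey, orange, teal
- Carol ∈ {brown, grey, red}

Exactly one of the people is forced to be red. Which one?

Jack and Nate between them cover only {blue, grey} — a naked pair. Remove those values from Carol, Dave, Priya, Omar, Erin.
Dave has just one choice, so Dave = purple. Strike purple from Mona, Omar.
Priya and Omar share exactly the 2 values {brown, white}; by pigeonhole those values go to them, so strike brown, white from Carol.
So red goes to Carol.

Carol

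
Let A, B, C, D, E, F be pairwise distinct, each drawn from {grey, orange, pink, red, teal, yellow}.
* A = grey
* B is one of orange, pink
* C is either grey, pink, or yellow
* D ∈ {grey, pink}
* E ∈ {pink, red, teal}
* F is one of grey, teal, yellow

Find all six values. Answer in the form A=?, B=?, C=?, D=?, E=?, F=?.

A must be grey (only option left). Remove grey from C, D, F.
D has just one choice, so D = pink. Strike pink from B, C, E.
B must be orange (only option left).
That leaves C = yellow. Eliminate yellow elsewhere: F.
F's domain is down to {teal}, so F = teal. So E can't be teal.
E has just one choice, so E = red.

A=grey, B=orange, C=yellow, D=pink, E=red, F=teal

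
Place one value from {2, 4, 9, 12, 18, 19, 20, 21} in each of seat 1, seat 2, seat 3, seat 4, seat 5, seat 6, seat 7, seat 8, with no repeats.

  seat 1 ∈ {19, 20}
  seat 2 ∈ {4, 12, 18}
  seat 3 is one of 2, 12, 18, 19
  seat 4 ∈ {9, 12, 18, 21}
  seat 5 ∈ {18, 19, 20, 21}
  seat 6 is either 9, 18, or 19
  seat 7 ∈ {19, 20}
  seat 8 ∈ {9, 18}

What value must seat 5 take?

21

The 8 variables draw from only 8 values {2, 4, 9, 12, 18, 19, 20, 21}, so each is used; only seat 3 can be 2, hence seat 3 = 2.
The 7 still-open variables together cover exactly {4, 9, 12, 18, 19, 20, 21} — 7 values for 7 variables — and 4 appears only in seat 2's list, so seat 2 = 4.
The 6 still-open variables draw from only 6 values {9, 12, 18, 19, 20, 21}, so each is used; only seat 4 can be 12, hence seat 4 = 12.
The 5 still-open variables draw from only 5 values {9, 18, 19, 20, 21}, so each is used; only seat 5 can be 21, hence seat 5 = 21.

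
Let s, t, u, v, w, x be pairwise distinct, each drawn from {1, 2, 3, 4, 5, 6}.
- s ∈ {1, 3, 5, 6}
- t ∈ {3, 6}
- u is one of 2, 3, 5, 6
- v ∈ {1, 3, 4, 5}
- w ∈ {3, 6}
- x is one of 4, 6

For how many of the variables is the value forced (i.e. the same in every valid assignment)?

The 6 variables draw from only 6 values {1, 2, 3, 4, 5, 6}, so each is used; only u can be 2, hence u = 2.
t and w between them cover only {3, 6} — a naked pair. Remove those values from s, v, x.
x must be 4 (only option left). Strike 4 from v.
Determined: u=2, x=4. The other variables each still have more than one consistent value. That makes 2.

2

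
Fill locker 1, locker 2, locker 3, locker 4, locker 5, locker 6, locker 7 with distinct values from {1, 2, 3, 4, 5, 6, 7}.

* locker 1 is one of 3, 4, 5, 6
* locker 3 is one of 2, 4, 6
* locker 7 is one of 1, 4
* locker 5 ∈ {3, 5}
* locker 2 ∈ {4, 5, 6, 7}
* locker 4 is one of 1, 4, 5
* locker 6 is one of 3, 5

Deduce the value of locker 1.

6

The 7 variables together cover exactly {1, 2, 3, 4, 5, 6, 7} — 7 values for 7 variables — and 2 appears only in locker 3's list, so locker 3 = 2.
The 6 still-open variables together cover exactly {1, 3, 4, 5, 6, 7} — 6 values for 6 variables — and 7 appears only in locker 2's list, so locker 2 = 7.
Among the 5 still-open variables, 6 fits only locker 1 (and all 5 values in {1, 3, 4, 5, 6} must be used), so locker 1 = 6.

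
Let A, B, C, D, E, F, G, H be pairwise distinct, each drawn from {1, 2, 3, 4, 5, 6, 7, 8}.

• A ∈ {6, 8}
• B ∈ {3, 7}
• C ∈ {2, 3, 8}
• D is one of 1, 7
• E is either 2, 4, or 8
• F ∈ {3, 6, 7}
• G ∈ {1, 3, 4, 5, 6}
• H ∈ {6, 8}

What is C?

The 8 variables draw from only 8 values {1, 2, 3, 4, 5, 6, 7, 8}, so each is used; only G can be 5, hence G = 5.
The 7 still-open variables draw from only 7 values {1, 2, 3, 4, 6, 7, 8}, so each is used; only D can be 1, hence D = 1.
The 6 still-open variables draw from only 6 values {2, 3, 4, 6, 7, 8}, so each is used; only E can be 4, hence E = 4.
The 5 still-open variables together cover exactly {2, 3, 6, 7, 8} — 5 values for 5 variables — and 2 appears only in C's list, so C = 2.

2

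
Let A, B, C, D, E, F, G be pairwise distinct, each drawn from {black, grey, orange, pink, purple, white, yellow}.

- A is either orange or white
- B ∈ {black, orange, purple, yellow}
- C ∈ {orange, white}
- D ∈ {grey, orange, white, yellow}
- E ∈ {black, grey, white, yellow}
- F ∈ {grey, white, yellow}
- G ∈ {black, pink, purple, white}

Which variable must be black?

Among the 7 variables, pink fits only G (and all 7 values in {black, grey, orange, pink, purple, white, yellow} must be used), so G = pink.
Among the 6 still-open variables, purple fits only B (and all 6 values in {black, grey, orange, purple, white, yellow} must be used), so B = purple.
Among the 5 still-open variables, black fits only E (and all 5 values in {black, grey, orange, white, yellow} must be used), so E = black.

E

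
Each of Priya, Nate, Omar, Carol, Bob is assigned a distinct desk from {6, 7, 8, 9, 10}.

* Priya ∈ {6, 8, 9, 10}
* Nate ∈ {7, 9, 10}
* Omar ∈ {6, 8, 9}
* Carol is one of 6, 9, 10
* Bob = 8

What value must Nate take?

Bob's domain is down to {8}, so Bob = 8. Strike 8 from Priya, Omar.
Among the 4 still-open variables, 7 fits only Nate (and all 4 values in {6, 7, 9, 10} must be used), so Nate = 7.

7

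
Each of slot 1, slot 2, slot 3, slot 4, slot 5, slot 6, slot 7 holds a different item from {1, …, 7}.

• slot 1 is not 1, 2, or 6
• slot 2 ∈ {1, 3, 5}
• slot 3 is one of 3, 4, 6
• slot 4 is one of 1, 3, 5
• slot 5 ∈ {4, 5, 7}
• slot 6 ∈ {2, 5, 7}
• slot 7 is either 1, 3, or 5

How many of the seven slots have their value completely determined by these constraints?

2

The 7 variables together cover exactly {1, 2, 3, 4, 5, 6, 7} — 7 values for 7 variables — and 2 appears only in slot 6's list, so slot 6 = 2.
The 6 still-open variables draw from only 6 values {1, 3, 4, 5, 6, 7}, so each is used; only slot 3 can be 6, hence slot 3 = 6.
slot 2, slot 4, slot 7 between them cover only {1, 3, 5} — a naked triple. Remove those values from slot 1, slot 5.
Determined: slot 3=6, slot 6=2. The other slots each still have more than one consistent value. That makes 2.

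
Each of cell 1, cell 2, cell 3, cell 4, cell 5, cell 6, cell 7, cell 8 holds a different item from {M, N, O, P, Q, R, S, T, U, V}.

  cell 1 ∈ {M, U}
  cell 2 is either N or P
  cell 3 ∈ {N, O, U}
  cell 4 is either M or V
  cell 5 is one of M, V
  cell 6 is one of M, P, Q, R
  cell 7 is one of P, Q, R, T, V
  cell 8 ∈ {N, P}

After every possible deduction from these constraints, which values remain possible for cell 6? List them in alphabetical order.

Q, R

cell 2 and cell 8 between them cover only {N, P} — a naked pair. Remove those values from cell 3, cell 6, cell 7.
The 2 variables cell 4 and cell 5 are confined to {M, V}, which locks those values in; drop them from cell 1, cell 6, cell 7.
cell 1 must be U (only option left). Strike U from cell 3.
cell 3 must be O (only option left).
No further eliminations apply; cell 6 can still be any of Q, R.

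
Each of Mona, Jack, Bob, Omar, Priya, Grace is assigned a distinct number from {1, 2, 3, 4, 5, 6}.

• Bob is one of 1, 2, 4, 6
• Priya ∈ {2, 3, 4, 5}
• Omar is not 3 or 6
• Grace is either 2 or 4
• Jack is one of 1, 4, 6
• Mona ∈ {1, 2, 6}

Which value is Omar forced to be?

5

The 6 variables draw from only 6 values {1, 2, 3, 4, 5, 6}, so each is used; only Priya can be 3, hence Priya = 3.
The 5 still-open variables draw from only 5 values {1, 2, 4, 5, 6}, so each is used; only Omar can be 5, hence Omar = 5.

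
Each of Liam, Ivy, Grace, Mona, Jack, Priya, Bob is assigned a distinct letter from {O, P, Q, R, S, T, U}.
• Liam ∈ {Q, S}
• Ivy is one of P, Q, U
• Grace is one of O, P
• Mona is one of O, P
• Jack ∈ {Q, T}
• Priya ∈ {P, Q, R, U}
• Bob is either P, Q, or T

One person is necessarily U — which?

The 7 variables together cover exactly {O, P, Q, R, S, T, U} — 7 values for 7 variables — and R appears only in Priya's list, so Priya = R.
The 6 still-open variables draw from only 6 values {O, P, Q, S, T, U}, so each is used; only Liam can be S, hence Liam = S.
Among the 5 still-open variables, U fits only Ivy (and all 5 values in {O, P, Q, T, U} must be used), so Ivy = U.

Ivy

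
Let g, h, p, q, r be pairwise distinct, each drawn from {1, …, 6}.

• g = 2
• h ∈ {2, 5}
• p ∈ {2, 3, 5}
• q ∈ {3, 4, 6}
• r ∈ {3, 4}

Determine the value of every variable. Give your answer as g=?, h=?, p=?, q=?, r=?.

g=2, h=5, p=3, q=6, r=4

g has just one choice, so g = 2. Strike 2 from h, p.
h has just one choice, so h = 5. So p can't be 5.
p has just one choice, so p = 3. Remove 3 from q, r.
r's domain is down to {4}, so r = 4. Remove 4 from q.
q's domain is down to {6}, so q = 6.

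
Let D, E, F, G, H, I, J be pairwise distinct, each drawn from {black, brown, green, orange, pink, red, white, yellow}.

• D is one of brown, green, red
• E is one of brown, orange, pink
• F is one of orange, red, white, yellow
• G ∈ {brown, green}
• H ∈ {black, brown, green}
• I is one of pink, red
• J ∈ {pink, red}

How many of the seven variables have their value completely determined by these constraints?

2

The 2 variables I and J are confined to {pink, red}, which locks those values in; drop them from D, E, F.
The 2 variables D and G are confined to {brown, green}, which locks those values in; drop them from E, H.
E has just one choice, so E = orange. Remove orange from F.
H has just one choice, so H = black.
Determined: E=orange, H=black. The other variables each still have more than one consistent value. That makes 2.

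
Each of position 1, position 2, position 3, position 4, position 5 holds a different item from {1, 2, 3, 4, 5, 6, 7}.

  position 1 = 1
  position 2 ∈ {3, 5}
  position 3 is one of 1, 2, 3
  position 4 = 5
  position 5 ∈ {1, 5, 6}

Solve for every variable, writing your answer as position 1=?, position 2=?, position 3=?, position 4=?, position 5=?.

position 1's domain is down to {1}, so position 1 = 1. Strike 1 from position 3, position 5.
position 4 must be 5 (only option left). Remove 5 from position 2, position 5.
position 5 has just one choice, so position 5 = 6.
position 2 must be 3 (only option left). Strike 3 from position 3.
That leaves position 3 = 2.

position 1=1, position 2=3, position 3=2, position 4=5, position 5=6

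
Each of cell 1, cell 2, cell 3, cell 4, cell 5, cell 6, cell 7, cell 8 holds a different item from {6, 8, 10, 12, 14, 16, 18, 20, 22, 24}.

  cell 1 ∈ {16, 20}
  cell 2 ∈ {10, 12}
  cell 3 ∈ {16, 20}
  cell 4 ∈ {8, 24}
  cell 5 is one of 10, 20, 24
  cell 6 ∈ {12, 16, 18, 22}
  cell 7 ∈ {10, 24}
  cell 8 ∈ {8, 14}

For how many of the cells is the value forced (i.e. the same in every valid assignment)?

3

cell 1 and cell 3 between them cover only {16, 20} — a naked pair. Remove those values from cell 5, cell 6.
The 2 variables cell 5 and cell 7 are confined to {10, 24}, which locks those values in; drop them from cell 2, cell 4.
cell 2 has just one choice, so cell 2 = 12. Remove 12 from cell 6.
cell 4's domain is down to {8}, so cell 4 = 8. Strike 8 from cell 8.
cell 8's domain is down to {14}, so cell 8 = 14.
Determined: cell 2=12, cell 4=8, cell 8=14. The other cells each still have more than one consistent value. That makes 3.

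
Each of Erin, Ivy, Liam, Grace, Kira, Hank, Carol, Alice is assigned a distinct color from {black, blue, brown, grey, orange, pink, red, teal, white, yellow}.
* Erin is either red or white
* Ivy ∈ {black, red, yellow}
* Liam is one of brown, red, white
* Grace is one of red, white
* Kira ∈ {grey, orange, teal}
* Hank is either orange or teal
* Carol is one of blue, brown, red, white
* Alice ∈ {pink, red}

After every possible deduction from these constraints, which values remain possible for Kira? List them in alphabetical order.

grey, orange, teal

The 2 variables Erin and Grace are confined to {red, white}, which locks those values in; drop them from Ivy, Liam, Carol, Alice.
Liam must be brown (only option left). Eliminate brown elsewhere: Carol.
Carol's domain is down to {blue}, so Carol = blue.
Alice has just one choice, so Alice = pink.
No further eliminations apply; Kira can still be any of grey, orange, teal.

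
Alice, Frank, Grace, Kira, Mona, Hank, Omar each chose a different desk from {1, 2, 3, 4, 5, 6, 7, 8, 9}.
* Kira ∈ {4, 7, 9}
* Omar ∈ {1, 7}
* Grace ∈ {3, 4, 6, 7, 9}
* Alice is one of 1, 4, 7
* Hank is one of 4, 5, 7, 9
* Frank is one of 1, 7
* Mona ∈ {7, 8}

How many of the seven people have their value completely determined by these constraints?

Frank and Omar share exactly the 2 values {1, 7}; by pigeonhole those values go to them, so strike 1, 7 from Alice, Grace, Kira, Mona, Hank.
Alice has just one choice, so Alice = 4. Remove 4 from Grace, Kira, Hank.
That leaves Kira = 9. Eliminate 9 elsewhere: Grace, Hank.
Mona's domain is down to {8}, so Mona = 8.
Hank's domain is down to {5}, so Hank = 5.
Determined: Alice=4, Kira=9, Mona=8, Hank=5. The other people each still have more than one consistent value. That makes 4.

4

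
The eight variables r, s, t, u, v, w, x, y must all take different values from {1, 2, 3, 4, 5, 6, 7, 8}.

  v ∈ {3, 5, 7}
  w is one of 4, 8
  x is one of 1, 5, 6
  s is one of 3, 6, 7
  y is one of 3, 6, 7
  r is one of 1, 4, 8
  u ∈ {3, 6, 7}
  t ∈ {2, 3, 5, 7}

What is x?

1

The 8 variables draw from only 8 values {1, 2, 3, 4, 5, 6, 7, 8}, so each is used; only t can be 2, hence t = 2.
The 3 variables s, u, y are confined to {3, 6, 7}, which locks those values in; drop them from v, x.
v's domain is down to {5}, so v = 5. Strike 5 from x.
So x = 1.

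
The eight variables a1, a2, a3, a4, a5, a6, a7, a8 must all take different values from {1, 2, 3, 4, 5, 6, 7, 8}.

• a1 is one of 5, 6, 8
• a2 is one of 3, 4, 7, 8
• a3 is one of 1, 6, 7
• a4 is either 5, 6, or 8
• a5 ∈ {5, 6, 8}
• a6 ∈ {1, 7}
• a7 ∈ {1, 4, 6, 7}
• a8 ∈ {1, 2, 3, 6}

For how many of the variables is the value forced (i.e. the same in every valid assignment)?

Among the 8 variables, 2 fits only a8 (and all 8 values in {1, 2, 3, 4, 5, 6, 7, 8} must be used), so a8 = 2.
Among the 7 still-open variables, 3 fits only a2 (and all 7 values in {1, 3, 4, 5, 6, 7, 8} must be used), so a2 = 3.
Among the 6 still-open variables, 4 fits only a7 (and all 6 values in {1, 4, 5, 6, 7, 8} must be used), so a7 = 4.
a1, a4, a5 between them cover only {5, 6, 8} — a naked triple. Remove those values from a3.
Determined: a2=3, a7=4, a8=2. The other variables each still have more than one consistent value. That makes 3.

3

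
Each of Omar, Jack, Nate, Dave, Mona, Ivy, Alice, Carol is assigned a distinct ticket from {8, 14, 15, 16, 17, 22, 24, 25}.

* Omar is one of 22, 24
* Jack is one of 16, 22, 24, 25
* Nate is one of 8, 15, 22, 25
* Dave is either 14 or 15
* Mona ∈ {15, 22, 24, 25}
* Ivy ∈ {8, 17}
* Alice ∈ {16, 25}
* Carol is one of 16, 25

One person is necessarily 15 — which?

Mona

The 8 variables draw from only 8 values {8, 14, 15, 16, 17, 22, 24, 25}, so each is used; only Dave can be 14, hence Dave = 14.
Among the 7 still-open variables, 17 fits only Ivy (and all 7 values in {8, 15, 16, 17, 22, 24, 25} must be used), so Ivy = 17.
Among the 6 still-open variables, 8 fits only Nate (and all 6 values in {8, 15, 16, 22, 24, 25} must be used), so Nate = 8.
The 5 still-open variables together cover exactly {15, 16, 22, 24, 25} — 5 values for 5 variables — and 15 appears only in Mona's list, so Mona = 15.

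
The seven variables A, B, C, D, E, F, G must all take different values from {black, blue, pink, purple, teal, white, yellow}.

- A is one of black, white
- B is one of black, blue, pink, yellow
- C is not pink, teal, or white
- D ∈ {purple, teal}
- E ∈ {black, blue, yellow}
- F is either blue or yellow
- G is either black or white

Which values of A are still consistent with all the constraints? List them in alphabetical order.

The 7 variables draw from only 7 values {black, blue, pink, purple, teal, white, yellow}, so each is used; only B can be pink, hence B = pink.
The 6 still-open variables together cover exactly {black, blue, purple, teal, white, yellow} — 6 values for 6 variables — and teal appears only in D's list, so D = teal.
Among the 5 still-open variables, purple fits only C (and all 5 values in {black, blue, purple, white, yellow} must be used), so C = purple.
A and G between them cover only {black, white} — a naked pair. Remove those values from E.
No further eliminations apply; A can still be any of black, white.

black, white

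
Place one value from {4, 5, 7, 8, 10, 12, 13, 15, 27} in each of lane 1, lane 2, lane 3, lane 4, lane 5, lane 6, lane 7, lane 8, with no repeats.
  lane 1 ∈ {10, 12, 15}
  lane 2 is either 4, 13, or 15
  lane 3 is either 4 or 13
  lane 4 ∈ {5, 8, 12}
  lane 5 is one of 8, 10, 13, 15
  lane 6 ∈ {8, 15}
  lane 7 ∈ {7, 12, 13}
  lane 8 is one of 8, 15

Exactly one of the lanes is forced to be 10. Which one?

lane 5

The 8 variables together cover exactly {4, 5, 7, 8, 10, 12, 13, 15} — 8 values for 8 variables — and 5 appears only in lane 4's list, so lane 4 = 5.
The 7 still-open variables together cover exactly {4, 7, 8, 10, 12, 13, 15} — 7 values for 7 variables — and 7 appears only in lane 7's list, so lane 7 = 7.
The 6 still-open variables together cover exactly {4, 8, 10, 12, 13, 15} — 6 values for 6 variables — and 12 appears only in lane 1's list, so lane 1 = 12.
The 5 still-open variables draw from only 5 values {4, 8, 10, 13, 15}, so each is used; only lane 5 can be 10, hence lane 5 = 10.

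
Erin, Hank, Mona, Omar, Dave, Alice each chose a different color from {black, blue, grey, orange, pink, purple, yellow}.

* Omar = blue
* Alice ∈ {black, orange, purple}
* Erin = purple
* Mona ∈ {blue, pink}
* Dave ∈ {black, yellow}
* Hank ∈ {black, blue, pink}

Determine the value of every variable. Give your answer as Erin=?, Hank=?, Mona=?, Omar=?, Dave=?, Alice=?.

Erin=purple, Hank=black, Mona=pink, Omar=blue, Dave=yellow, Alice=orange

Erin has just one choice, so Erin = purple. So Alice can't be purple.
Omar has just one choice, so Omar = blue. Remove blue from Hank, Mona.
Mona must be pink (only option left). Strike pink from Hank.
Hank's domain is down to {black}, so Hank = black. Strike black from Dave, Alice.
Dave's domain is down to {yellow}, so Dave = yellow.
Alice must be orange (only option left).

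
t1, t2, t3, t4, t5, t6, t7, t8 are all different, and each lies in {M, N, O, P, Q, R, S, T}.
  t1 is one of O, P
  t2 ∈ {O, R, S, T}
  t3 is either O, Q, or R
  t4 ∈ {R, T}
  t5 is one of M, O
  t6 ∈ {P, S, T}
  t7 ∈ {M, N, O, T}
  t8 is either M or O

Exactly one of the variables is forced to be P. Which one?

The 8 variables together cover exactly {M, N, O, P, Q, R, S, T} — 8 values for 8 variables — and N appears only in t7's list, so t7 = N.
The 7 still-open variables draw from only 7 values {M, O, P, Q, R, S, T}, so each is used; only t3 can be Q, hence t3 = Q.
t5 and t8 share exactly the 2 values {M, O}; by pigeonhole those values go to them, so strike M, O from t1, t2.
So P goes to t1.

t1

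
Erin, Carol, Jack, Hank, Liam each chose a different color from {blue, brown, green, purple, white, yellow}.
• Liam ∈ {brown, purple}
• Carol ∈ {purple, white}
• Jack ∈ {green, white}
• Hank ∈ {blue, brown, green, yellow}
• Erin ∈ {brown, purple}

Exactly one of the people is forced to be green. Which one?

The 2 variables Erin and Liam are confined to {brown, purple}, which locks those values in; drop them from Carol, Hank.
Carol's domain is down to {white}, so Carol = white. Remove white from Jack.
So green goes to Jack.

Jack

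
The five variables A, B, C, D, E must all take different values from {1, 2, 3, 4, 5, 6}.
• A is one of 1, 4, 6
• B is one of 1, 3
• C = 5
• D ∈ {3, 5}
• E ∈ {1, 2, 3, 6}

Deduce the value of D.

C's domain is down to {5}, so C = 5. Eliminate 5 elsewhere: D.
So D = 3.

3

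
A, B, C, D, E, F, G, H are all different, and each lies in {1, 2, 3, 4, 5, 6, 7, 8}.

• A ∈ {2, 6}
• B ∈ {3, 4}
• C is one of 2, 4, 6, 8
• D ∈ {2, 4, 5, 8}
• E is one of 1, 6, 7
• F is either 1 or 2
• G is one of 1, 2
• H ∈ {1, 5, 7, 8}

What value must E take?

7

The 8 variables together cover exactly {1, 2, 3, 4, 5, 6, 7, 8} — 8 values for 8 variables — and 3 appears only in B's list, so B = 3.
F and G share exactly the 2 values {1, 2}; by pigeonhole those values go to them, so strike 1, 2 from A, C, D, E, H.
A has just one choice, so A = 6. Remove 6 from C, E.
So E = 7.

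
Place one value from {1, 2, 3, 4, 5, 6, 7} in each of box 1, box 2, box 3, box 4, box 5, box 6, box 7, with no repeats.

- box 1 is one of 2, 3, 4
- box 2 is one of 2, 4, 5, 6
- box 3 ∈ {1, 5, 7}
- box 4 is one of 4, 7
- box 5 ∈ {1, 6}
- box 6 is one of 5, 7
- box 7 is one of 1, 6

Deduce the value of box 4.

4

The 7 variables together cover exactly {1, 2, 3, 4, 5, 6, 7} — 7 values for 7 variables — and 3 appears only in box 1's list, so box 1 = 3.
The 6 still-open variables draw from only 6 values {1, 2, 4, 5, 6, 7}, so each is used; only box 2 can be 2, hence box 2 = 2.
The 5 still-open variables together cover exactly {1, 4, 5, 6, 7} — 5 values for 5 variables — and 4 appears only in box 4's list, so box 4 = 4.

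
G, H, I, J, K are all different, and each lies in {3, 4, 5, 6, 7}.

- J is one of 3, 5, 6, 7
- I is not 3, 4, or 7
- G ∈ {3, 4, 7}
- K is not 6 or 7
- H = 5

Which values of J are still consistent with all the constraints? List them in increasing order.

H must be 5 (only option left). So I, J, K can't be 5.
I has just one choice, so I = 6. Remove 6 from J.
No further eliminations apply; J can still be any of 3, 7.

3, 7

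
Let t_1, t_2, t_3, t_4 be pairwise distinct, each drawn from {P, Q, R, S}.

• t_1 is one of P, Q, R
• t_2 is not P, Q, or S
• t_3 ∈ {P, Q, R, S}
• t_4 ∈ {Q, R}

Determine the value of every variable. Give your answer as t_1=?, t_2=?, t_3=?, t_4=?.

t_2's domain is down to {R}, so t_2 = R. Eliminate R elsewhere: t_1, t_3, t_4.
t_4 must be Q (only option left). So t_1, t_3 can't be Q.
t_1 has just one choice, so t_1 = P. Eliminate P elsewhere: t_3.
t_3 must be S (only option left).

t_1=P, t_2=R, t_3=S, t_4=Q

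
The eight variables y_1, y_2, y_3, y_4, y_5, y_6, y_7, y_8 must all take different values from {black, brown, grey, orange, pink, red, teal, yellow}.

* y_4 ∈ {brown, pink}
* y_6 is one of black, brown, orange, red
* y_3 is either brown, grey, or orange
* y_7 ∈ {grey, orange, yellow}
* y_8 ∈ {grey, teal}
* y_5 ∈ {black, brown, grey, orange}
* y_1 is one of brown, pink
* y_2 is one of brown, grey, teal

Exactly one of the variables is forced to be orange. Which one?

y_3

Among the 8 variables, red fits only y_6 (and all 8 values in {black, brown, grey, orange, pink, red, teal, yellow} must be used), so y_6 = red.
The 7 still-open variables draw from only 7 values {black, brown, grey, orange, pink, teal, yellow}, so each is used; only y_5 can be black, hence y_5 = black.
Among the 6 still-open variables, yellow fits only y_7 (and all 6 values in {brown, grey, orange, pink, teal, yellow} must be used), so y_7 = yellow.
The 5 still-open variables together cover exactly {brown, grey, orange, pink, teal} — 5 values for 5 variables — and orange appears only in y_3's list, so y_3 = orange.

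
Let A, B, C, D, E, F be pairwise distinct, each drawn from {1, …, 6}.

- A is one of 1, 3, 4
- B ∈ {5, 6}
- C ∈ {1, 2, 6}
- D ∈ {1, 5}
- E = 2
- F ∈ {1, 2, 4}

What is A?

E must be 2 (only option left). Strike 2 from C, F.
The 5 still-open variables together cover exactly {1, 3, 4, 5, 6} — 5 values for 5 variables — and 3 appears only in A's list, so A = 3.

3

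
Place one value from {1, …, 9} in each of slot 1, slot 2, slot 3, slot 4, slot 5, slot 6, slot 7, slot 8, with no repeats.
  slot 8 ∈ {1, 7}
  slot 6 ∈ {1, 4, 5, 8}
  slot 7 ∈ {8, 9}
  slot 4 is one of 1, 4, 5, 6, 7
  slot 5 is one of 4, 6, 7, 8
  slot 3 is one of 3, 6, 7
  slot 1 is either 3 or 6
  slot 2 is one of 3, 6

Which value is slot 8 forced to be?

Among the 8 variables, 9 fits only slot 7 (and all 8 values in {1, 3, 4, 5, 6, 7, 8, 9} must be used), so slot 7 = 9.
The 2 variables slot 1 and slot 2 are confined to {3, 6}, which locks those values in; drop them from slot 3, slot 4, slot 5.
slot 3 has just one choice, so slot 3 = 7. So slot 4, slot 5, slot 8 can't be 7.
So slot 8 = 1.

1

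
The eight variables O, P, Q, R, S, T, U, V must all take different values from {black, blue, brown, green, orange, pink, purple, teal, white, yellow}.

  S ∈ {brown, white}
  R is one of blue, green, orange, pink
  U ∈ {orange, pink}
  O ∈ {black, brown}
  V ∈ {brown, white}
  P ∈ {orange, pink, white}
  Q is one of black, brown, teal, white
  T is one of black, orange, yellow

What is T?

yellow

S and V between them cover only {brown, white} — a naked pair. Remove those values from O, P, Q.
O must be black (only option left). Strike black from Q, T.
Q's domain is down to {teal}, so Q = teal.
The 2 variables P and U are confined to {orange, pink}, which locks those values in; drop them from R, T.
So T = yellow.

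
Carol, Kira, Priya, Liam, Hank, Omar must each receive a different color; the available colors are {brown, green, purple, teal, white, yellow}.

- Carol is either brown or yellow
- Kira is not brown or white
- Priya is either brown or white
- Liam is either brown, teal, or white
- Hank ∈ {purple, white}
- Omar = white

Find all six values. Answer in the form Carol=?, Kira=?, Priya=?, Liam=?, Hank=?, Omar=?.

Omar must be white (only option left). Eliminate white elsewhere: Priya, Liam, Hank.
Priya's domain is down to {brown}, so Priya = brown. Strike brown from Carol, Liam.
Liam has just one choice, so Liam = teal. So Kira can't be teal.
Hank has just one choice, so Hank = purple. Eliminate purple elsewhere: Kira.
Carol's domain is down to {yellow}, so Carol = yellow. So Kira can't be yellow.
Kira must be green (only option left).

Carol=yellow, Kira=green, Priya=brown, Liam=teal, Hank=purple, Omar=white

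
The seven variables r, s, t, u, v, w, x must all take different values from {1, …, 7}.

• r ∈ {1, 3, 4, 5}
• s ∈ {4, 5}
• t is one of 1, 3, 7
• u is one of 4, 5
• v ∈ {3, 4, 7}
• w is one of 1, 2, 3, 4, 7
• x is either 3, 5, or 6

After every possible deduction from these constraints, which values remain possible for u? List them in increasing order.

The 7 variables draw from only 7 values {1, 2, 3, 4, 5, 6, 7}, so each is used; only w can be 2, hence w = 2.
The 6 still-open variables together cover exactly {1, 3, 4, 5, 6, 7} — 6 values for 6 variables — and 6 appears only in x's list, so x = 6.
s and u share exactly the 2 values {4, 5}; by pigeonhole those values go to them, so strike 4, 5 from r, v.
No further eliminations apply; u can still be any of 4, 5.

4, 5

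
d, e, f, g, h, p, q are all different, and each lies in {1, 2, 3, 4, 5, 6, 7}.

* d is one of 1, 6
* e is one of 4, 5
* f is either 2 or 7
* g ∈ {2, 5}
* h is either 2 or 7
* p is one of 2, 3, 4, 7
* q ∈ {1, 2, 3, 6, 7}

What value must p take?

The 2 variables f and h are confined to {2, 7}, which locks those values in; drop them from g, p, q.
g must be 5 (only option left). Strike 5 from e.
e's domain is down to {4}, so e = 4. Remove 4 from p.
So p = 3.

3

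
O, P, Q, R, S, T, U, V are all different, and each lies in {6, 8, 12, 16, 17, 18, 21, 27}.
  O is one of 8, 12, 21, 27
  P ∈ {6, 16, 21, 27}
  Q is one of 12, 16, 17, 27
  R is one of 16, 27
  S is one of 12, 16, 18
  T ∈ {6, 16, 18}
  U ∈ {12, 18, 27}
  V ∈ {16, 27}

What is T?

6

Among the 8 variables, 8 fits only O (and all 8 values in {6, 8, 12, 16, 17, 18, 21, 27} must be used), so O = 8.
The 7 still-open variables together cover exactly {6, 12, 16, 17, 18, 21, 27} — 7 values for 7 variables — and 17 appears only in Q's list, so Q = 17.
The 6 still-open variables together cover exactly {6, 12, 16, 18, 21, 27} — 6 values for 6 variables — and 21 appears only in P's list, so P = 21.
The 5 still-open variables together cover exactly {6, 12, 16, 18, 27} — 5 values for 5 variables — and 6 appears only in T's list, so T = 6.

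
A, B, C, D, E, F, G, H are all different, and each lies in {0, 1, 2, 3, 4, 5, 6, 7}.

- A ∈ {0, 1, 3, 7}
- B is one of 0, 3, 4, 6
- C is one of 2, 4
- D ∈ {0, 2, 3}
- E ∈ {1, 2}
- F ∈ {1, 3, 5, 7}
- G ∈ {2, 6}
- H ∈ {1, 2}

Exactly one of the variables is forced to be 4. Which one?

The 8 variables together cover exactly {0, 1, 2, 3, 4, 5, 6, 7} — 8 values for 8 variables — and 5 appears only in F's list, so F = 5.
Among the 7 still-open variables, 7 fits only A (and all 7 values in {0, 1, 2, 3, 4, 6, 7} must be used), so A = 7.
E and H between them cover only {1, 2} — a naked pair. Remove those values from C, D, G.
So 4 goes to C.

C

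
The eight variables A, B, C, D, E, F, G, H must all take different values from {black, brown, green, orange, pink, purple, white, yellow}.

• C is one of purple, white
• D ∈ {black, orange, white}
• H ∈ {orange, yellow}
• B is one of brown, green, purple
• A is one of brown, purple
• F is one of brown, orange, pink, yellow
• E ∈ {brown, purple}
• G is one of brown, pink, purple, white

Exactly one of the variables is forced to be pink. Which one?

Among the 8 variables, black fits only D (and all 8 values in {black, brown, green, orange, pink, purple, white, yellow} must be used), so D = black.
The 7 still-open variables together cover exactly {brown, green, orange, pink, purple, white, yellow} — 7 values for 7 variables — and green appears only in B's list, so B = green.
A and E between them cover only {brown, purple} — a naked pair. Remove those values from C, F, G.
That leaves C = white. Remove white from G.
So pink goes to G.

G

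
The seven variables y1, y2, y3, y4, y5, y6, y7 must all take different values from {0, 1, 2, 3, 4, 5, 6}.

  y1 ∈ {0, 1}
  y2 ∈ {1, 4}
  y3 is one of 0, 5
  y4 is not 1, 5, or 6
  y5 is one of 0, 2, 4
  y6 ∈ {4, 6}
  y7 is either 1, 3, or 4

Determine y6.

6

The 7 variables together cover exactly {0, 1, 2, 3, 4, 5, 6} — 7 values for 7 variables — and 5 appears only in y3's list, so y3 = 5.
The 6 still-open variables together cover exactly {0, 1, 2, 3, 4, 6} — 6 values for 6 variables — and 6 appears only in y6's list, so y6 = 6.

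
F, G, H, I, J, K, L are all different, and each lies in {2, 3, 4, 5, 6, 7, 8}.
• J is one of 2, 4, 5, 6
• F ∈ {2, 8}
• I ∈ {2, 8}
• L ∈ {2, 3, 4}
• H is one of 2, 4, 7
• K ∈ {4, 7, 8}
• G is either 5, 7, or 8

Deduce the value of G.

The 7 variables together cover exactly {2, 3, 4, 5, 6, 7, 8} — 7 values for 7 variables — and 3 appears only in L's list, so L = 3.
Among the 6 still-open variables, 6 fits only J (and all 6 values in {2, 4, 5, 6, 7, 8} must be used), so J = 6.
The 5 still-open variables together cover exactly {2, 4, 5, 7, 8} — 5 values for 5 variables — and 5 appears only in G's list, so G = 5.

5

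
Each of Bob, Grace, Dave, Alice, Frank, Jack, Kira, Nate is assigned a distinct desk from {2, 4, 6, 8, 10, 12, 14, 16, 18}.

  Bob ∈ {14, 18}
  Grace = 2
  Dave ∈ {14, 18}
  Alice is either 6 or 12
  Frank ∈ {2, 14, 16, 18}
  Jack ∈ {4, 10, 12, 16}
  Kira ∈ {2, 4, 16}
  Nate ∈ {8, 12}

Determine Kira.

Grace must be 2 (only option left). Remove 2 from Frank, Kira.
Bob and Dave between them cover only {14, 18} — a naked pair. Remove those values from Frank.
Frank has just one choice, so Frank = 16. Eliminate 16 elsewhere: Jack, Kira.
So Kira = 4.

4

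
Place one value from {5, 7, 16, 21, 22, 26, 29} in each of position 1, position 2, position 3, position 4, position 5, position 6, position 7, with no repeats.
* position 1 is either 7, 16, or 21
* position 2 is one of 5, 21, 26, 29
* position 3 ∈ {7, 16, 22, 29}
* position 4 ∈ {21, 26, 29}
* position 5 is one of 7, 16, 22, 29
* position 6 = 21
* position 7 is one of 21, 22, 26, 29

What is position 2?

5

position 6 must be 21 (only option left). Eliminate 21 elsewhere: position 1, position 2, position 4, position 7.
The 6 still-open variables draw from only 6 values {5, 7, 16, 22, 26, 29}, so each is used; only position 2 can be 5, hence position 2 = 5.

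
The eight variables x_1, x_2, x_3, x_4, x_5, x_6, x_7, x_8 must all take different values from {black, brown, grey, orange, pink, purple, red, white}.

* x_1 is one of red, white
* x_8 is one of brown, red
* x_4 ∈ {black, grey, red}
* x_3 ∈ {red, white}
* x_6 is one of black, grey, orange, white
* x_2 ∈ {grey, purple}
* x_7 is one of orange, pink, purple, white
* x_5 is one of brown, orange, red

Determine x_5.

The 8 variables together cover exactly {black, brown, grey, orange, pink, purple, red, white} — 8 values for 8 variables — and pink appears only in x_7's list, so x_7 = pink.
The 7 still-open variables draw from only 7 values {black, brown, grey, orange, purple, red, white}, so each is used; only x_2 can be purple, hence x_2 = purple.
x_1 and x_3 share exactly the 2 values {red, white}; by pigeonhole those values go to them, so strike red, white from x_4, x_5, x_6, x_8.
x_8 must be brown (only option left). Strike brown from x_5.
So x_5 = orange.

orange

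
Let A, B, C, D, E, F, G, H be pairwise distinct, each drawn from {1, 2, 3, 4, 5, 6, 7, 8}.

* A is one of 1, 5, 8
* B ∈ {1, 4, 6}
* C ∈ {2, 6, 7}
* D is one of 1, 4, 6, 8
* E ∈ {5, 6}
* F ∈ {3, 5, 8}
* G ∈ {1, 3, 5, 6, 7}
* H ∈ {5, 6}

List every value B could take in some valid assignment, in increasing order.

Among the 8 variables, 2 fits only C (and all 8 values in {1, 2, 3, 4, 5, 6, 7, 8} must be used), so C = 2.
The 7 still-open variables together cover exactly {1, 3, 4, 5, 6, 7, 8} — 7 values for 7 variables — and 7 appears only in G's list, so G = 7.
The 6 still-open variables together cover exactly {1, 3, 4, 5, 6, 8} — 6 values for 6 variables — and 3 appears only in F's list, so F = 3.
The 2 variables E and H are confined to {5, 6}, which locks those values in; drop them from A, B, D.
No further eliminations apply; B can still be any of 1, 4.

1, 4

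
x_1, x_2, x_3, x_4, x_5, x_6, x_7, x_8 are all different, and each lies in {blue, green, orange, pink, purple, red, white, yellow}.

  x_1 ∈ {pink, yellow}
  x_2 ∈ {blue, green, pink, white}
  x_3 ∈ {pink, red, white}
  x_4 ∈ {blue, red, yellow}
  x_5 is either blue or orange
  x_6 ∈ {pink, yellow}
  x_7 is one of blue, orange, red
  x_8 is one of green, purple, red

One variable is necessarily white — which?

The 8 variables draw from only 8 values {blue, green, orange, pink, purple, red, white, yellow}, so each is used; only x_8 can be purple, hence x_8 = purple.
The 7 still-open variables draw from only 7 values {blue, green, orange, pink, red, white, yellow}, so each is used; only x_2 can be green, hence x_2 = green.
The 6 still-open variables draw from only 6 values {blue, orange, pink, red, white, yellow}, so each is used; only x_3 can be white, hence x_3 = white.

x_3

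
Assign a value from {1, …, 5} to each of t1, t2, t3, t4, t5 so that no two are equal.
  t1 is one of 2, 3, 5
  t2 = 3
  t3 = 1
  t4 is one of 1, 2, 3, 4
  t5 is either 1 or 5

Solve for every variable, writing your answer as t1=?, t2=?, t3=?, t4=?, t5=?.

t2 must be 3 (only option left). So t1, t4 can't be 3.
t3 must be 1 (only option left). Eliminate 1 elsewhere: t4, t5.
t5's domain is down to {5}, so t5 = 5. Eliminate 5 elsewhere: t1.
t1 must be 2 (only option left). Strike 2 from t4.
That leaves t4 = 4.

t1=2, t2=3, t3=1, t4=4, t5=5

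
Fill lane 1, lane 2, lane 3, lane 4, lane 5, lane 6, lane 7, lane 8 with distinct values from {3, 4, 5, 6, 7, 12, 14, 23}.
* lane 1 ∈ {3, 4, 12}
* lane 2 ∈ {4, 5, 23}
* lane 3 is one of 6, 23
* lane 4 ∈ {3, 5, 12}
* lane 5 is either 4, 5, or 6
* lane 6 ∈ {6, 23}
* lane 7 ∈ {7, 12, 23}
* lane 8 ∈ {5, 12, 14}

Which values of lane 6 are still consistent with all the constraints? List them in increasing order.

6, 23

The 8 variables draw from only 8 values {3, 4, 5, 6, 7, 12, 14, 23}, so each is used; only lane 7 can be 7, hence lane 7 = 7.
Among the 7 still-open variables, 14 fits only lane 8 (and all 7 values in {3, 4, 5, 6, 12, 14, 23} must be used), so lane 8 = 14.
lane 3 and lane 6 between them cover only {6, 23} — a naked pair. Remove those values from lane 2, lane 5.
lane 2 and lane 5 between them cover only {4, 5} — a naked pair. Remove those values from lane 1, lane 4.
No further eliminations apply; lane 6 can still be any of 6, 23.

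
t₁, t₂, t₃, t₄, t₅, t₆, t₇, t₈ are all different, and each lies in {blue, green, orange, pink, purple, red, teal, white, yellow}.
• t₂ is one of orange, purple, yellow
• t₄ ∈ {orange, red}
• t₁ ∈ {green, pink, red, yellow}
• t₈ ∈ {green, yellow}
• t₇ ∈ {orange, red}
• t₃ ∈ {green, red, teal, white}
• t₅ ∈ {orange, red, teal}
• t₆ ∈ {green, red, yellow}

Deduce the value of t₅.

Among the 8 variables, pink fits only t₁ (and all 8 values in {green, orange, pink, purple, red, teal, white, yellow} must be used), so t₁ = pink.
The 7 still-open variables together cover exactly {green, orange, purple, red, teal, white, yellow} — 7 values for 7 variables — and purple appears only in t₂'s list, so t₂ = purple.
The 6 still-open variables draw from only 6 values {green, orange, red, teal, white, yellow}, so each is used; only t₃ can be white, hence t₃ = white.
Among the 5 still-open variables, teal fits only t₅ (and all 5 values in {green, orange, red, teal, yellow} must be used), so t₅ = teal.

teal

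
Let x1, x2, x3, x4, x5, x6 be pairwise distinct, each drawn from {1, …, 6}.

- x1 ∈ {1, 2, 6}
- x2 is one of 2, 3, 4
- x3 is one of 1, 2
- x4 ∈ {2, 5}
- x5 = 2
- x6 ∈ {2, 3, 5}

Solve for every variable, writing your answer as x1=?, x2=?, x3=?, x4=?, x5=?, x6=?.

x5's domain is down to {2}, so x5 = 2. So x1, x2, x3, x4, x6 can't be 2.
x3 must be 1 (only option left). Remove 1 from x1.
That leaves x4 = 5. Remove 5 from x6.
x6 has just one choice, so x6 = 3. So x2 can't be 3.
x1 has just one choice, so x1 = 6.
x2 has just one choice, so x2 = 4.

x1=6, x2=4, x3=1, x4=5, x5=2, x6=3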